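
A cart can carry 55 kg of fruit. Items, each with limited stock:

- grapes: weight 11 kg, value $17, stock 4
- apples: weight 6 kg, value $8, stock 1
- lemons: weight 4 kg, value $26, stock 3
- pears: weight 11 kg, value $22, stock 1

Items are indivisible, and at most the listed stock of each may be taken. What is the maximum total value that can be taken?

Top feasible selections:
- 2×grapes + 1×apples + 3×lemons + 1×pears: weight 51, value 142
- 3×grapes + 1×apples + 3×lemons: weight 51, value 137
- 2×grapes + 3×lemons + 1×pears: weight 45, value 134
Best: $142.

$142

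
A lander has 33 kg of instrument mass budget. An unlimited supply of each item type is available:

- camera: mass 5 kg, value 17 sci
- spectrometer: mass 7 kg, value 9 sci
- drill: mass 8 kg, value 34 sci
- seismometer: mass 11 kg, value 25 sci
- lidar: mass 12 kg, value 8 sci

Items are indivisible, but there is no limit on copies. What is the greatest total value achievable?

Best value-per-unit is drill at 34/8, and filling with it alone uses mass 4×8=32. No mix of the others beats 4×34 = 136.

136 sci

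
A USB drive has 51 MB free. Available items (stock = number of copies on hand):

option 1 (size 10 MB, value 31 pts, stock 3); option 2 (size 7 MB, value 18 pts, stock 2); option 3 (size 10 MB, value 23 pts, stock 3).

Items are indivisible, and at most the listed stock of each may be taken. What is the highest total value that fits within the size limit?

139 pts

Best selections within size 51 and stock limits:
- 3×option 1 + 2×option 3: size 50, value 139
- 3×option 1 + 1×option 2 + 1×option 3: size 47, value 134
- 2×option 1 + 3×option 3: size 50, value 131
- 3×option 1 + 2×option 2: size 44, value 129
Best: 139 pts.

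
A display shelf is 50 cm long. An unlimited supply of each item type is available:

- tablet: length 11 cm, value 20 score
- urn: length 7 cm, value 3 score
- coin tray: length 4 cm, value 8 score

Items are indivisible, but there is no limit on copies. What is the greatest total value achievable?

96 score

Best value-per-unit is coin tray at 8/4; filling with it alone gives 12×8 = 96.
Optimal mix: 2×tablet + 7×coin tray → length 50, value 96.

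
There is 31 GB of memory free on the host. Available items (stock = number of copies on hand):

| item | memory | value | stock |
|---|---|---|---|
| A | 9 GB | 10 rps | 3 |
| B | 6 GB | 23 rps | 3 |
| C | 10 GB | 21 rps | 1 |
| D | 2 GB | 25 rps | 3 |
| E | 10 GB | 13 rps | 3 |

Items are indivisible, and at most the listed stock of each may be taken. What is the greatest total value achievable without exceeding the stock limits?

Best selections within memory 31 and stock limits:
- 3×B + 3×D: memory 24, value 144
- 2×B + 1×C + 3×D: memory 28, value 142
- 2×B + 3×D + 1×E: memory 28, value 134
- 1×A + 2×B + 3×D: memory 27, value 131
Best: 144 rps.

144 rps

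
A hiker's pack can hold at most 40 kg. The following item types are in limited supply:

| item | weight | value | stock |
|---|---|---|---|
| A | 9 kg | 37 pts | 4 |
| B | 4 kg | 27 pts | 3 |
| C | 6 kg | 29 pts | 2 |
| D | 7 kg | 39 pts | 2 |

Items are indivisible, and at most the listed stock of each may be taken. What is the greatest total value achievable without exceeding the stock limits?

Top feasible selections:
- 3×B + 2×C + 2×D: weight 38, value 217
- 1×A + 3×B + 2×C + 1×D: weight 40, value 215
- 2×A + 2×B + 2×D: weight 40, value 206
Best: 217 pts.

217 pts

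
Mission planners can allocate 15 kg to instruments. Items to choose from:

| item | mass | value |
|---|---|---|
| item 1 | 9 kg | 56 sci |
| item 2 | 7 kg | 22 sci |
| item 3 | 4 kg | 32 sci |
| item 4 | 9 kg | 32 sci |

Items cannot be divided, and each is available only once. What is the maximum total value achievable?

88 sci

Check high-value combinations within 15 kg:
- item 1+item 3: mass 9+4=13, value 56+32=88
- item 3+item 4: mass 4+9=13, value 32+32=64
- item 1: mass 9, value 56
Best: 88 sci.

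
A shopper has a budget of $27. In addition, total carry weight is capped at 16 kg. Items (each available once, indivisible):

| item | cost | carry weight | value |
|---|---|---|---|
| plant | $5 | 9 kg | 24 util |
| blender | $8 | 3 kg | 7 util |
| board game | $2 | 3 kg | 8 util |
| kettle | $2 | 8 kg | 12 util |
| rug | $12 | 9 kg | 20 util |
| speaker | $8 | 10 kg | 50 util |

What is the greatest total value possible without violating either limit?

Feasible sets respecting both limits:
- blender+board game+speaker: cost 18, carry weight 16, value 65
- board game+speaker: cost 10, carry weight 13, value 58
- blender+speaker: cost 16, carry weight 13, value 57
Best: 65 util.

65 util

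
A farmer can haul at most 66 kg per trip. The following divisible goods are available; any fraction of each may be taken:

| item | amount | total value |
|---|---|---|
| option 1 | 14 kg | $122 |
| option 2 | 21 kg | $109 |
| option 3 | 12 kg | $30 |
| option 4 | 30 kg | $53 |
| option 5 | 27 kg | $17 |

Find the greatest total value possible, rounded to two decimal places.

Take in order of value per unit:
- option 1 (122/14 per unit): all 14 → value 122, running total 122.00
- option 2 (109/21 per unit): all 21 → value 109, running total 231.00
- option 3 (30/12 per unit): all 12 → value 30, running total 261.00
- option 4 (53/30 per unit): 19 of 30 → value 19×53/30 = 33.5667, running total 294.57
Total 294.57.

294.57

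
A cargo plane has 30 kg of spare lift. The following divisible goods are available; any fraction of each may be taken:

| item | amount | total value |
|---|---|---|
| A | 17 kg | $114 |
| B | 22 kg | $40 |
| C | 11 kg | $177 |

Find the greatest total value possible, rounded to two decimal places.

294.64

Take in order of value per unit:
- C (177/11 per unit): all 11 → value 177, running total 177.00
- A (114/17 per unit): all 17 → value 114, running total 291.00
- B (40/22 per unit): 2 of 22 → value 2×40/22 = 3.6364, running total 294.64
Total 294.64.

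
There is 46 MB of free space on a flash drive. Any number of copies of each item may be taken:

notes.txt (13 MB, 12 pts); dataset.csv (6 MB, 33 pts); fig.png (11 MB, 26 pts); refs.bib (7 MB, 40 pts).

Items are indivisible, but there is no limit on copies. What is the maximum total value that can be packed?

259 pts

Best value-per-unit is refs.bib at 40/7; filling with it alone gives 6×40 = 240.
Optimal mix: 3×dataset.csv + 4×refs.bib → size 46, value 259.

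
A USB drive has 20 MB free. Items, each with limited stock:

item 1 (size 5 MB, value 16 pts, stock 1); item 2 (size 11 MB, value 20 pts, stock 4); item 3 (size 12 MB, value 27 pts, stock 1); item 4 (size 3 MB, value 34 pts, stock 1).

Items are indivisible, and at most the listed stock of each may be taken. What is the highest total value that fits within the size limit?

Top feasible selections:
- 1×item 1 + 1×item 3 + 1×item 4: size 20, value 77
- 1×item 1 + 1×item 2 + 1×item 4: size 19, value 70
- 1×item 3 + 1×item 4: size 15, value 61
- 1×item 2 + 1×item 4: size 14, value 54
Best: 77 pts.

77 pts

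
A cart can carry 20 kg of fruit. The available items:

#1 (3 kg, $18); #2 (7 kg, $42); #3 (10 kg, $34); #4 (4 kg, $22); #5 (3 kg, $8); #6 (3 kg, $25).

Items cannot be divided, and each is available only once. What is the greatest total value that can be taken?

$115

Check high-value combinations within 20 kg:
- #1+#2+#4+#5+#6: weight 3+7+4+3+3=20, value 18+42+22+8+25=115
- #1+#2+#4+#6: weight 3+7+4+3=17, value 18+42+22+25=107
- #2+#3+#6: weight 7+10+3=20, value 42+34+25=101
Best: $115.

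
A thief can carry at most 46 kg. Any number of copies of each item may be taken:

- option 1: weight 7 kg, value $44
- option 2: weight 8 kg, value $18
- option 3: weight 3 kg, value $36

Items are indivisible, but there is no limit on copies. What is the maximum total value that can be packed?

Best value-per-unit is option 3 at 36/3, and filling with it alone uses weight 15×3=45. No mix of the others beats 15×36 = 540.

$540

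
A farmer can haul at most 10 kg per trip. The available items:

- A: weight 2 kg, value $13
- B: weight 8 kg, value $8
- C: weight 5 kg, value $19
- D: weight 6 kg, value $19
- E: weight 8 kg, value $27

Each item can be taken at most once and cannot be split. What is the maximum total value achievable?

$40

Check high-value combinations within 10 kg:
- A+E: weight 2+8=10, value 13+27=40
- A+C: weight 2+5=7, value 13+19=32
- A+D: weight 2+6=8, value 13+19=32
- E: weight 8, value 27
- A+B: weight 2+8=10, value 13+8=21
Best: $40.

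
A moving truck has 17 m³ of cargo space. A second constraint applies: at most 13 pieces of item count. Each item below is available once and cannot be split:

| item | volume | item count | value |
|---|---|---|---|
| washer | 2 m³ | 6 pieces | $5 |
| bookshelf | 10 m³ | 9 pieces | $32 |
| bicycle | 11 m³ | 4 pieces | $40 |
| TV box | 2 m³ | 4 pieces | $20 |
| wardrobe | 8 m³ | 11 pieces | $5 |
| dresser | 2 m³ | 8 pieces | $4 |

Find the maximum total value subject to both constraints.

$60

Feasible sets respecting both limits:
- bicycle+TV box: volume 13, item count 8, value 60
- bookshelf+TV box: volume 12, item count 13, value 52
- washer+bicycle: volume 13, item count 10, value 45
Best: $60.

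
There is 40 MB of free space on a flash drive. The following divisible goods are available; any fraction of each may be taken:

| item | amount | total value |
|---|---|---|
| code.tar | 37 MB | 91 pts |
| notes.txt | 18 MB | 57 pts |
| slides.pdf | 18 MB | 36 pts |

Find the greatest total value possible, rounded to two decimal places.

Take in order of value per unit:
- notes.txt (57/18 per unit): all 18 → value 57, running total 57.00
- code.tar (91/37 per unit): 22 of 37 → value 22×91/37 = 54.1081, running total 111.11
Total 111.11.

111.11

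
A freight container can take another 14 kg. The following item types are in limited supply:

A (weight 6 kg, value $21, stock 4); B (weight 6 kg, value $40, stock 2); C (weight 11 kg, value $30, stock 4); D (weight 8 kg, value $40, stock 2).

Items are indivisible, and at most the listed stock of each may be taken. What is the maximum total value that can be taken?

Top feasible selections:
- 2×B: weight 12, value 80
- 1×B + 1×D: weight 14, value 80
Best: $80.

$80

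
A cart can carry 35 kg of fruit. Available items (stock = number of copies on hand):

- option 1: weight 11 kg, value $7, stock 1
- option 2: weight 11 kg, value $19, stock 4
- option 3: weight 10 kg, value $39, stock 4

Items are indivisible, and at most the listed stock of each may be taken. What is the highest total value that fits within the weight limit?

$117

Top feasible selections:
- 3×option 3: weight 30, value 117
- 1×option 2 + 2×option 3: weight 31, value 97
- 1×option 1 + 2×option 3: weight 31, value 85
Best: $117.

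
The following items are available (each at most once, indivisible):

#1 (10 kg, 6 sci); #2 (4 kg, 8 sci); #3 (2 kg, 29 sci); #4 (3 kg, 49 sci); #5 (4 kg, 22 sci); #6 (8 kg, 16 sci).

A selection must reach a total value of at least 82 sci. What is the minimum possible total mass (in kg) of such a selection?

Subsets with value ≥ 82, sorted by total mass:
- #3+#4+#5: mass 9, value 100
- #2+#3+#4: mass 9, value 86
- #2+#3+#4+#5: mass 13, value 108
- #3+#4+#6: mass 13, value 94
Minimum mass: 9 kg.

9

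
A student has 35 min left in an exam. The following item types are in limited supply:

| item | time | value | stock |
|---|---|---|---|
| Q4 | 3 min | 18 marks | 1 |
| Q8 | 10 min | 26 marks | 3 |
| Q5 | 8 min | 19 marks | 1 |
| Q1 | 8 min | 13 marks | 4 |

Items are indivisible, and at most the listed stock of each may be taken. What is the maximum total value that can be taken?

96 marks

Top feasible selections:
- 1×Q4 + 3×Q8: time 33, value 96
- 1×Q4 + 2×Q8 + 1×Q5: time 31, value 89
- 1×Q4 + 2×Q8 + 1×Q1: time 31, value 83
- 3×Q8: time 30, value 78
Best: 96 marks.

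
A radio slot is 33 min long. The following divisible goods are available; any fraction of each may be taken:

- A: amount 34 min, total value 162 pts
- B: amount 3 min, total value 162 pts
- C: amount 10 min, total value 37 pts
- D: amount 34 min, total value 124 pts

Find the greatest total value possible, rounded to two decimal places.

304.94

Take in order of value per unit:
- B (162/3 per unit): all 3 → value 162, running total 162.00
- A (162/34 per unit): 30 of 34 → value 30×162/34 = 142.9412, running total 304.94
Total 304.94.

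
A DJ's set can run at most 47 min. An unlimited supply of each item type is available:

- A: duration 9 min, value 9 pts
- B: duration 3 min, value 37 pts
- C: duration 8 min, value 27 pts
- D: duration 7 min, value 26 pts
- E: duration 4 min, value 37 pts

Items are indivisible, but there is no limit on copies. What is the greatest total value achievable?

555 pts

Best value-per-unit is B at 37/3, and filling with it alone uses duration 15×3=45. No mix of the others beats 15×37 = 555.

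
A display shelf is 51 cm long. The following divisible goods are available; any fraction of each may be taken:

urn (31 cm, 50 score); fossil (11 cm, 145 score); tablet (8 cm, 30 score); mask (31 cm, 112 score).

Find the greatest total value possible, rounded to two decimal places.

288.61

Take in order of value per unit:
- fossil (145/11 per unit): all 11 → value 145, running total 145.00
- tablet (30/8 per unit): all 8 → value 30, running total 175.00
- mask (112/31 per unit): all 31 → value 112, running total 287.00
- urn (50/31 per unit): 1 of 31 → value 1×50/31 = 1.6129, running total 288.61
Total 288.61.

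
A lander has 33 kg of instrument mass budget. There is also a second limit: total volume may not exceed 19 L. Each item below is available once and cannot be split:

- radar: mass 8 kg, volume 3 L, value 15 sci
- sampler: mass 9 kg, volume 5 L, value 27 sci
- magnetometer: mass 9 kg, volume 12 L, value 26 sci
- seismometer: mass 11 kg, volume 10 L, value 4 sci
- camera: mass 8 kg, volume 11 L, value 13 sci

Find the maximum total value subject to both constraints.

55 sci

Feasible sets respecting both limits:
- radar+sampler+camera: mass 25, volume 19, value 55
- sampler+magnetometer: mass 18, volume 17, value 53
- radar+sampler+seismometer: mass 28, volume 18, value 46
- radar+sampler: mass 17, volume 8, value 42
Best: 55 sci.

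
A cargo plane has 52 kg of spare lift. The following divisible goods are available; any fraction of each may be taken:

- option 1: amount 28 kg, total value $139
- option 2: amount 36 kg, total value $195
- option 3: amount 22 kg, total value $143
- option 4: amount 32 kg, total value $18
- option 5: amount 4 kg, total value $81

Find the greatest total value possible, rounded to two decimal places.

Take in order of value per unit:
- option 5 (81/4 per unit): all 4 → value 81, running total 81.00
- option 3 (143/22 per unit): all 22 → value 143, running total 224.00
- option 2 (195/36 per unit): 26 of 36 → value 26×195/36 = 140.8333, running total 364.83
Total 364.83.

364.83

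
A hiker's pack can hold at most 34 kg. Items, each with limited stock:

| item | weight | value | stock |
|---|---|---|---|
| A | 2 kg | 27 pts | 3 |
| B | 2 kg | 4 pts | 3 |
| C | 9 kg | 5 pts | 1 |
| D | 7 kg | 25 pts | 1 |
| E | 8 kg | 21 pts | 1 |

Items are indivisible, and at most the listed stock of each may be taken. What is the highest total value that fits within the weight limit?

140 pts

Top feasible selections:
- 3×A + 2×B + 1×C + 1×D + 1×E: weight 34, value 140
- 3×A + 3×B + 1×D + 1×E: weight 27, value 139
Best: 140 pts.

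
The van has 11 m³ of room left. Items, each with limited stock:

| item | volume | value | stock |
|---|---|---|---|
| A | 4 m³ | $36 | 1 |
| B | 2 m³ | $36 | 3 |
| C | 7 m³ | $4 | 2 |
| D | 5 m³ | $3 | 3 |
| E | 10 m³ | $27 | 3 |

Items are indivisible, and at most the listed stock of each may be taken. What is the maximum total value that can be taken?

$144

Best selections within volume 11 and stock limits:
- 1×A + 3×B: volume 10, value 144
- 3×B + 1×D: volume 11, value 111
Best: $144.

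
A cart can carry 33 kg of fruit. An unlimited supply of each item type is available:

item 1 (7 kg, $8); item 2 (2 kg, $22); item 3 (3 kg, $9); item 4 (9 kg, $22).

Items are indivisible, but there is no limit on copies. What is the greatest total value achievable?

Best value-per-unit is item 2 at 22/2, and filling with it alone uses weight 16×2=32. No mix of the others beats 16×22 = 352.

$352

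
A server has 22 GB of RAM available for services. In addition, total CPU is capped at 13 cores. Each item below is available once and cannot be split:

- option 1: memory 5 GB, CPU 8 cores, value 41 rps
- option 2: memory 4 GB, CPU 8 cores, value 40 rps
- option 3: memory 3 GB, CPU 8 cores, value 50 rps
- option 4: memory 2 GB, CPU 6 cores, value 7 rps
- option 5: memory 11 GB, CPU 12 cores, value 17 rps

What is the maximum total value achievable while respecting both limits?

50 rps

Feasible sets respecting both limits:
- option 3: memory 3, CPU 8, value 50
- option 1: memory 5, CPU 8, value 41
- option 2: memory 4, CPU 8, value 40
Best: 50 rps.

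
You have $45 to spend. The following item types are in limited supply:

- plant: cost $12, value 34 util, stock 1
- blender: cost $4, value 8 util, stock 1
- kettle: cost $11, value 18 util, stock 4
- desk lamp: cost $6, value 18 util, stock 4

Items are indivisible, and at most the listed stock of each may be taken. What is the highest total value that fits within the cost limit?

114 util

Best selections within cost 45 and stock limits:
- 1×plant + 1×blender + 4×desk lamp: cost 40, value 114
- 1×plant + 1×blender + 1×kettle + 3×desk lamp: cost 45, value 114
- 1×plant + 4×desk lamp: cost 36, value 106
Best: 114 util.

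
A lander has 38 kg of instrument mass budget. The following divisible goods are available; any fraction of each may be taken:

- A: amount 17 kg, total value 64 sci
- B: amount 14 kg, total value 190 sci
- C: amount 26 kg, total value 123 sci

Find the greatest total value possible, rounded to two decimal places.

Take in order of value per unit:
- B (190/14 per unit): all 14 → value 190, running total 190.00
- C (123/26 per unit): 24 of 26 → value 24×123/26 = 113.5385, running total 303.54
Total 303.54.

303.54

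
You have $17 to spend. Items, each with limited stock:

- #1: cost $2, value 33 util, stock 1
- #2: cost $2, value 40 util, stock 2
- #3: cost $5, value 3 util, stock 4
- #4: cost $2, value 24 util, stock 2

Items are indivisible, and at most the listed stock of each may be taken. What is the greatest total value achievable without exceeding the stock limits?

164 util

Best selections within cost 17 and stock limits:
- 1×#1 + 2×#2 + 1×#3 + 2×#4: cost 15, value 164
- 1×#1 + 2×#2 + 2×#4: cost 10, value 161
- 1×#1 + 2×#2 + 1×#3 + 1×#4: cost 13, value 140
Best: 164 util.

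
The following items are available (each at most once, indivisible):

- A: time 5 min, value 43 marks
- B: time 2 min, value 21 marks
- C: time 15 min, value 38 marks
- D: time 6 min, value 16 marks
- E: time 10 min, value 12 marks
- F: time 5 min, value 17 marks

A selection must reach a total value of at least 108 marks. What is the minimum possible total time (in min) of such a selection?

Subsets with value ≥ 108, sorted by total time:
- A+B+C+F: time 27, value 119
- A+B+C+D: time 28, value 118
Minimum time: 27 min.

27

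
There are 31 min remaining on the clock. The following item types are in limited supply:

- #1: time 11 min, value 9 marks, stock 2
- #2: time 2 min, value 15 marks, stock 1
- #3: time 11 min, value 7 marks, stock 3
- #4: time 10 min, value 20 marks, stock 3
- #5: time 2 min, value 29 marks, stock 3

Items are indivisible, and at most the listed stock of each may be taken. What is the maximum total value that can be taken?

Top feasible selections:
- 1×#2 + 2×#4 + 3×#5: time 28, value 142
- 1×#1 + 1×#2 + 1×#4 + 3×#5: time 29, value 131
- 1×#2 + 1×#3 + 1×#4 + 3×#5: time 29, value 129
- 2×#4 + 3×#5: time 26, value 127
Best: 142 marks.

142 marks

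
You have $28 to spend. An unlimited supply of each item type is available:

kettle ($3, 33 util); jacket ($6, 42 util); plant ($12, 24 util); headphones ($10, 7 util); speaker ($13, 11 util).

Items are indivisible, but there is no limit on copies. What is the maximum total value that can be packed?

297 util

Best value-per-unit is kettle at 33/3, and filling with it alone uses cost 9×3=27. No mix of the others beats 9×33 = 297.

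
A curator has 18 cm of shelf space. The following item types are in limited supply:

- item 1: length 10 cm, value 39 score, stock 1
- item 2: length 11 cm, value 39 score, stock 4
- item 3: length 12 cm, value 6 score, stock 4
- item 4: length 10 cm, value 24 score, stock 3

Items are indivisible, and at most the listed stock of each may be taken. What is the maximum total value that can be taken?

39 score

Best selections within length 18 and stock limits:
- 1×item 1: length 10, value 39
- 1×item 2: length 11, value 39
- 1×item 4: length 10, value 24
Best: 39 score.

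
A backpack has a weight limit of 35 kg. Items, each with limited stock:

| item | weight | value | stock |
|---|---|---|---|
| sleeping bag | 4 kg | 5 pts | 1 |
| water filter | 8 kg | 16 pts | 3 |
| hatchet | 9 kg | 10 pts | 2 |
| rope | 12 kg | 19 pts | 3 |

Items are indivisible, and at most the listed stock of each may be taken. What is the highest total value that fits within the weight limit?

58 pts

Top feasible selections:
- 3×water filter + 1×hatchet: weight 33, value 58
- 1×sleeping bag + 2×water filter + 1×rope: weight 32, value 56
- 1×water filter + 2×rope: weight 32, value 54
Best: 58 pts.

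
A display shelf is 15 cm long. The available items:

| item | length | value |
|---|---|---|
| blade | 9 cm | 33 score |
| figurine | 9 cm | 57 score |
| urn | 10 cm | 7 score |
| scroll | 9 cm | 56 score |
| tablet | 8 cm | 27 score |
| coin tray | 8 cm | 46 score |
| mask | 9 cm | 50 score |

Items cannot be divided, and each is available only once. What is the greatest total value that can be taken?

57 score

Check high-value combinations within 15 cm:
- figurine: length 9, value 57
- scroll: length 9, value 56
- mask: length 9, value 50
- coin tray: length 8, value 46
- blade: length 9, value 33
Best: 57 score.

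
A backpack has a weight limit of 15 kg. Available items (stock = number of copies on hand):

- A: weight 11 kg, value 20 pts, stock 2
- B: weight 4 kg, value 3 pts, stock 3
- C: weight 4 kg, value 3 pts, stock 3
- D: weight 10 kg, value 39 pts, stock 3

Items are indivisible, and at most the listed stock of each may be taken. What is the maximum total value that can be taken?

42 pts

Top feasible selections:
- 1×C + 1×D: weight 14, value 42
- 1×B + 1×D: weight 14, value 42
Best: 42 pts.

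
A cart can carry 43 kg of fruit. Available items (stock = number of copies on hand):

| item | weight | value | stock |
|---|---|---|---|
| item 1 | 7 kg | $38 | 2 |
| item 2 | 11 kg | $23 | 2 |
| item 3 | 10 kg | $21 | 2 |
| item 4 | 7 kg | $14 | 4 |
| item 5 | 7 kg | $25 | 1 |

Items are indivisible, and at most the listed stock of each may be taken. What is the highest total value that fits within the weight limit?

$147

Top feasible selections:
- 2×item 1 + 2×item 2 + 1×item 5: weight 43, value 147
- 2×item 1 + 1×item 2 + 1×item 3 + 1×item 5: weight 42, value 145
- 2×item 1 + 2×item 3 + 1×item 5: weight 41, value 143
- 2×item 1 + 3×item 4 + 1×item 5: weight 42, value 143
Best: $147.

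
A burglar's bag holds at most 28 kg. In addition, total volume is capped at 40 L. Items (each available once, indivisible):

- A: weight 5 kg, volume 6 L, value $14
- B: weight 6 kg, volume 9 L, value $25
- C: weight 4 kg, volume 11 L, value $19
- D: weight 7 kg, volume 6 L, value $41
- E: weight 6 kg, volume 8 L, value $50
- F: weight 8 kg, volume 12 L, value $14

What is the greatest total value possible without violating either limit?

Feasible sets respecting both limits:
- A+B+C+D+E: weight 28, volume 40, value 149
- B+C+D+E: weight 23, volume 34, value 135
- A+B+D+E: weight 24, volume 29, value 130
Best: $149.

$149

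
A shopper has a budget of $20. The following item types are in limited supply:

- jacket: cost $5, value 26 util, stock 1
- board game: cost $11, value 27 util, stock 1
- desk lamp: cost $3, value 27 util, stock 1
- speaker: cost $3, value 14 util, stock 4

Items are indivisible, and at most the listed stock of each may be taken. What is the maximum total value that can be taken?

Top feasible selections:
- 1×jacket + 1×desk lamp + 4×speaker: cost 20, value 109
- 1×jacket + 1×desk lamp + 3×speaker: cost 17, value 95
- 1×desk lamp + 4×speaker: cost 15, value 83
- 1×jacket + 4×speaker: cost 17, value 82
Best: 109 util.

109 util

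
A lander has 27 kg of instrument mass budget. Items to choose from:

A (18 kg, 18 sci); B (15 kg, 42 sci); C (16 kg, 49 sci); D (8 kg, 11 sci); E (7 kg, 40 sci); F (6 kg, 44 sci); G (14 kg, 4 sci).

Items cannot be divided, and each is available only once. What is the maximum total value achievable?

Check high-value combinations within 27 kg:
- D+E+F: mass 8+7+6=21, value 11+40+44=95
- C+F: mass 16+6=22, value 49+44=93
- C+E: mass 16+7=23, value 49+40=89
- E+F+G: mass 7+6+14=27, value 40+44+4=88
- B+F: mass 15+6=21, value 42+44=86
Best: 95 sci.

95 sci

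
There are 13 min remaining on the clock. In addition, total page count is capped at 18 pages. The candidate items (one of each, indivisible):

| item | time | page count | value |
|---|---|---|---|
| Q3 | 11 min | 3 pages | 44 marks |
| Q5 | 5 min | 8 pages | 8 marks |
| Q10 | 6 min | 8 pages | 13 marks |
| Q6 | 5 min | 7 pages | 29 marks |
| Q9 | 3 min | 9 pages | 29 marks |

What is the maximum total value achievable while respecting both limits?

58 marks

Feasible sets respecting both limits:
- Q6+Q9: time 8, page count 16, value 58
- Q3: time 11, page count 3, value 44
- Q10+Q6: time 11, page count 15, value 42
Best: 58 marks.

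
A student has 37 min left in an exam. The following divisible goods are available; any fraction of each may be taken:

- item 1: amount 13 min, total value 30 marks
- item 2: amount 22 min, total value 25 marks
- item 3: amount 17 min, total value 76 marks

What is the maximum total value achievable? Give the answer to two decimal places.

113.95

Take in order of value per unit:
- item 3 (76/17 per unit): all 17 → value 76, running total 76.00
- item 1 (30/13 per unit): all 13 → value 30, running total 106.00
- item 2 (25/22 per unit): 7 of 22 → value 7×25/22 = 7.9545, running total 113.95
Total 113.95.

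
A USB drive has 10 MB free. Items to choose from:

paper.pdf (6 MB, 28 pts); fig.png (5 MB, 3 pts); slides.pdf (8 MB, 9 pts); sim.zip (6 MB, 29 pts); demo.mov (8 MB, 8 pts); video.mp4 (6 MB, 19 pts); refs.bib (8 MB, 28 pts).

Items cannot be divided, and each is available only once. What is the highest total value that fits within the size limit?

29 pts

Check high-value combinations within 10 MB:
- sim.zip: size 6, value 29
- paper.pdf: size 6, value 28
- refs.bib: size 8, value 28
- video.mp4: size 6, value 19
Best: 29 pts.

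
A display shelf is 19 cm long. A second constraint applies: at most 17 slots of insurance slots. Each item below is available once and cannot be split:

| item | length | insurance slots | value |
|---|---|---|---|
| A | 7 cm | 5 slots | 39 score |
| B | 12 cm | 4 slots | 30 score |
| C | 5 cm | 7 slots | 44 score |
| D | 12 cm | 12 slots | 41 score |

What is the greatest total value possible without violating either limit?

83 score

Feasible sets respecting both limits:
- A+C: length 12, insurance slots 12, value 83
- A+D: length 19, insurance slots 17, value 80
- B+C: length 17, insurance slots 11, value 74
- A+B: length 19, insurance slots 9, value 69
Best: 83 score.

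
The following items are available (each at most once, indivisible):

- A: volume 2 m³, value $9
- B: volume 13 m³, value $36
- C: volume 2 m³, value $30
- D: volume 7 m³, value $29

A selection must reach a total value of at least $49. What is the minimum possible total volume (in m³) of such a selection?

9

Subsets with value ≥ 49, sorted by total volume:
- C+D: volume 9, value 59
- A+C+D: volume 11, value 68
- B+C: volume 15, value 66
- A+B+C: volume 17, value 75
Minimum volume: 9 m³.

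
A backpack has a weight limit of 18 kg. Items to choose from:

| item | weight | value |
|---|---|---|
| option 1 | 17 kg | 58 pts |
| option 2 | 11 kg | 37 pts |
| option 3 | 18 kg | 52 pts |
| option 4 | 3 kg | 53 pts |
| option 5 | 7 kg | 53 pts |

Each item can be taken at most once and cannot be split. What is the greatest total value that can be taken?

Check high-value combinations within 18 kg:
- option 4+option 5: weight 3+7=10, value 53+53=106
- option 2+option 4: weight 11+3=14, value 37+53=90
- option 2+option 5: weight 11+7=18, value 37+53=90
- option 1: weight 17, value 58
- option 4: weight 3, value 53
Best: 106 pts.

106 pts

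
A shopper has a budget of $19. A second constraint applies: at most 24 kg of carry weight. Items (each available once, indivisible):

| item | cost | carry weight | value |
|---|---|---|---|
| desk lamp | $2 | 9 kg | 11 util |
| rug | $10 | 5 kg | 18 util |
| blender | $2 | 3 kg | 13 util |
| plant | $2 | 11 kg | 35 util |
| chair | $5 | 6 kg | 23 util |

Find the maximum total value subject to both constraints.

76 util

Feasible sets respecting both limits:
- rug+plant+chair: cost 17, carry weight 22, value 76
- blender+plant+chair: cost 9, carry weight 20, value 71
- rug+blender+plant: cost 14, carry weight 19, value 66
- desk lamp+rug+blender+chair: cost 19, carry weight 23, value 65
Best: 76 util.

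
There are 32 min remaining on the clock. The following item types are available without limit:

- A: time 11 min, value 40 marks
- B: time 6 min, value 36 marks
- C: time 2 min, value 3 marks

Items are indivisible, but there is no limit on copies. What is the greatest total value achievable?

183 marks

Best value-per-unit is B at 36/6; filling with it alone gives 5×36 = 180.
Optimal mix: 5×B + 1×C → time 32, value 183.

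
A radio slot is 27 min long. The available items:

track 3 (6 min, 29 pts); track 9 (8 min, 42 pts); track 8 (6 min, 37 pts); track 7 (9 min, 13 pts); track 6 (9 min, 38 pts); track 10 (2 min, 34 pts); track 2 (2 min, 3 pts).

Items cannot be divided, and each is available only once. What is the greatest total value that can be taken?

154 pts

Check high-value combinations within 27 min:
- track 9+track 8+track 6+track 10+track 2: duration 8+6+9+2+2=27, value 42+37+38+34+3=154
- track 9+track 8+track 6+track 10: duration 8+6+9+2=25, value 42+37+38+34=151
- track 3+track 9+track 6+track 10+track 2: duration 6+8+9+2+2=27, value 29+42+38+34+3=146
- track 3+track 9+track 8+track 10+track 2: duration 6+8+6+2+2=24, value 29+42+37+34+3=145
Best: 154 pts.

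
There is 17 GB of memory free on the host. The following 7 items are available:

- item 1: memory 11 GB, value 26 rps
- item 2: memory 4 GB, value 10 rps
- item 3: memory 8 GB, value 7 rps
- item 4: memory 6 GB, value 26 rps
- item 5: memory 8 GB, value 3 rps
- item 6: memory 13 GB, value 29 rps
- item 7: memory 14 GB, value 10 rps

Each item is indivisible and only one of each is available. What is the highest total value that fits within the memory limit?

This is a 0/1 knapsack; check combinations near the capacity.
- item 1+item 4: memory 11+6=17, value 26+26=52
- item 2+item 6: memory 4+13=17, value 10+29=39
- item 2+item 4: memory 4+6=10, value 10+26=36
Best: 52 rps.

52 rps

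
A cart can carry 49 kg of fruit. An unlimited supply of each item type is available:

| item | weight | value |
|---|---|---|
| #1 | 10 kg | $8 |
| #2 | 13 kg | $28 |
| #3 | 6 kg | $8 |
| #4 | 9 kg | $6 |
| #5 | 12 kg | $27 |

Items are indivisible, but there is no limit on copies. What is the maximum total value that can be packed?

Best value-per-unit is #5 at 27/12; filling with it alone gives 4×27 = 108.
Optimal mix: 1×#2 + 3×#5 → weight 49, value 109.

$109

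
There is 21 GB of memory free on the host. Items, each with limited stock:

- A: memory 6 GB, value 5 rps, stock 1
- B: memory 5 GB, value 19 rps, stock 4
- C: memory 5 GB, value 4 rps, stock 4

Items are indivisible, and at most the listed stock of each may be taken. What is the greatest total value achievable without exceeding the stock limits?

76 rps

Top feasible selections:
- 4×B: memory 20, value 76
- 1×A + 3×B: memory 21, value 62
- 3×B + 1×C: memory 20, value 61
Best: 76 rps.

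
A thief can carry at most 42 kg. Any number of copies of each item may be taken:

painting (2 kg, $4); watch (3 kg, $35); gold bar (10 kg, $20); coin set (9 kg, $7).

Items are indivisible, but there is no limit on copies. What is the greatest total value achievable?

Best value-per-unit is watch at 35/3, and filling with it alone uses weight 14×3=42. No mix of the others beats 14×35 = 490.

$490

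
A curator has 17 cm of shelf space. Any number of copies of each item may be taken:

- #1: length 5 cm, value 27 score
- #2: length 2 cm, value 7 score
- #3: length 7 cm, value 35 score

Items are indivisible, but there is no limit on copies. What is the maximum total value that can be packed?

89 score

Best value-per-unit is #1 at 27/5; filling with it alone gives 3×27 = 81.
Optimal mix: 2×#1 + 1×#3 → length 17, value 89.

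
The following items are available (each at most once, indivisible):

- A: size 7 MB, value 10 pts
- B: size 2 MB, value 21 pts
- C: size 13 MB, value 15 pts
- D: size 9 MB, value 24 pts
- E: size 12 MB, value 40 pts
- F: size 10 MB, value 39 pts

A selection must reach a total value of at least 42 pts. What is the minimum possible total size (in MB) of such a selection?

Subsets with value ≥ 42, sorted by total size:
- B+D: size 11, value 45
- B+F: size 12, value 60
- B+E: size 14, value 61
Minimum size: 11 MB.

11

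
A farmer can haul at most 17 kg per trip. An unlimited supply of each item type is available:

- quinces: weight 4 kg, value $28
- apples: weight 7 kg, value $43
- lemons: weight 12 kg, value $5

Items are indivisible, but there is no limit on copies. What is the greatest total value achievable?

Best value-per-unit is quinces at 28/4, and filling with it alone uses weight 4×4=16. No mix of the others beats 4×28 = 112.

$112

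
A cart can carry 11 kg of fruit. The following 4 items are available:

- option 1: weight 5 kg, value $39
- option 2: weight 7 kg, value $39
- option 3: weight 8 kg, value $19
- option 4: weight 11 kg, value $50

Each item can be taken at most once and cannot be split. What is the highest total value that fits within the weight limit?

Check high-value combinations within 11 kg:
- option 4: weight 11, value 50
- option 1: weight 5, value 39
- option 2: weight 7, value 39
- option 3: weight 8, value 19
Best: $50.

$50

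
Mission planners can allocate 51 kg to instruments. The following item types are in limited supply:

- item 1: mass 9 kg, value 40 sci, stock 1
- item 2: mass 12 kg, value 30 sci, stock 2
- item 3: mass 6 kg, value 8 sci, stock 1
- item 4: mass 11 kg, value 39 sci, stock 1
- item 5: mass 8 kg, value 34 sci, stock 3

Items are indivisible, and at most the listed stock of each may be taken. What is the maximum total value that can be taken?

Top feasible selections:
- 1×item 1 + 1×item 3 + 1×item 4 + 3×item 5: mass 50, value 189
- 1×item 1 + 1×item 4 + 3×item 5: mass 44, value 181
- 1×item 1 + 1×item 2 + 1×item 3 + 3×item 5: mass 51, value 180
- 1×item 1 + 1×item 2 + 1×item 4 + 2×item 5: mass 48, value 177
Best: 189 sci.

189 sci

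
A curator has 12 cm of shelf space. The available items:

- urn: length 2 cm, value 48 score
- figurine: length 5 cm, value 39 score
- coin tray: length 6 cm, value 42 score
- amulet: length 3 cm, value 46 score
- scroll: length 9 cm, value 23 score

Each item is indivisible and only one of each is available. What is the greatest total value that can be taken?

Check high-value combinations within 12 cm:
- urn+coin tray+amulet: length 2+6+3=11, value 48+42+46=136
- urn+figurine+amulet: length 2+5+3=10, value 48+39+46=133
- urn+amulet: length 2+3=5, value 48+46=94
- urn+coin tray: length 2+6=8, value 48+42=90
Best: 136 score.

136 score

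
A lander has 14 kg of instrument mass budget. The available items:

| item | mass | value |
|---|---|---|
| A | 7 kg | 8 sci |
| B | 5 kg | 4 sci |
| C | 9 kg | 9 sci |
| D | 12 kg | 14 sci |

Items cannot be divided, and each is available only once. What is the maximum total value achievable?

14 sci

Check high-value combinations within 14 kg:
- D: mass 12, value 14
- B+C: mass 5+9=14, value 4+9=13
- A+B: mass 7+5=12, value 8+4=12
Best: 14 sci.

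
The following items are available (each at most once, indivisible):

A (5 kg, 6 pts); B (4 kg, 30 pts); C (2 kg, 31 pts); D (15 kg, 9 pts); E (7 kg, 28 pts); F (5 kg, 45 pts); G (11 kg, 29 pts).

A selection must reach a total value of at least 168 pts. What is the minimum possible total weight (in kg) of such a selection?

34

Subsets with value ≥ 168, sorted by total weight:
- A+B+C+E+F+G: weight 34, value 169
- B+C+D+E+F+G: weight 44, value 172
- A+B+C+D+E+F+G: weight 49, value 178
Minimum weight: 34 kg.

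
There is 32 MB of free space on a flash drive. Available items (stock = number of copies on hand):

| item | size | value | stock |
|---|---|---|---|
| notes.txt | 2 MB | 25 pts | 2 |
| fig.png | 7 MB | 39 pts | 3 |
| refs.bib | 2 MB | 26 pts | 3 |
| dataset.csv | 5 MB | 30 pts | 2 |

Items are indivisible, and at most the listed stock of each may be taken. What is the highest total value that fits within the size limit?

245 pts

Best selections within size 32 and stock limits:
- 2×notes.txt + 3×fig.png + 3×refs.bib: size 31, value 245
- 1×notes.txt + 2×fig.png + 3×refs.bib + 2×dataset.csv: size 32, value 241
- 2×notes.txt + 2×fig.png + 2×refs.bib + 2×dataset.csv: size 32, value 240
- 2×notes.txt + 2×fig.png + 3×refs.bib + 1×dataset.csv: size 29, value 236
Best: 245 pts.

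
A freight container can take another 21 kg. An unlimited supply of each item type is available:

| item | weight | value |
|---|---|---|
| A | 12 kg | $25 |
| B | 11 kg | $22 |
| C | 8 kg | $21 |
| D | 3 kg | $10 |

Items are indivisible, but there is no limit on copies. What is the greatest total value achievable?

Best value-per-unit is D at 10/3, and filling with it alone uses weight 7×3=21. No mix of the others beats 7×10 = 70.

$70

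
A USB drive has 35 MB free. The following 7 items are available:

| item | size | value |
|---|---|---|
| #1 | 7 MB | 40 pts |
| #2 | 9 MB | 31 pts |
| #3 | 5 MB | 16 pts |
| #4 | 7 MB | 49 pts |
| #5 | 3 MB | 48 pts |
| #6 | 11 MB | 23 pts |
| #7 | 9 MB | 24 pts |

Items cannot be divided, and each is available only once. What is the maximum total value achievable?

Check high-value combinations within 35 MB:
- #1+#2+#4+#5+#7: size 7+9+7+3+9=35, value 40+31+49+48+24=192
- #1+#2+#3+#4+#5: size 7+9+5+7+3=31, value 40+31+16+49+48=184
- #1+#3+#4+#5+#7: size 7+5+7+3+9=31, value 40+16+49+48+24=177
- #1+#3+#4+#5+#6: size 7+5+7+3+11=33, value 40+16+49+48+23=176
Best: 192 pts.

192 pts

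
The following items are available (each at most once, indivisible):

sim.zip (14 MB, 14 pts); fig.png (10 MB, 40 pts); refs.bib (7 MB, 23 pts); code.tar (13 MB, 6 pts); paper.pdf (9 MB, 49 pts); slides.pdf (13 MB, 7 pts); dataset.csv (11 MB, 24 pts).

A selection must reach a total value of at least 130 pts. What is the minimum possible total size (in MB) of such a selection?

Subsets with value ≥ 130, sorted by total size:
- fig.png+refs.bib+paper.pdf+dataset.csv: size 37, value 136
- fig.png+refs.bib+paper.pdf+slides.pdf+dataset.csv: size 50, value 143
- fig.png+refs.bib+code.tar+paper.pdf+dataset.csv: size 50, value 142
Minimum size: 37 MB.

37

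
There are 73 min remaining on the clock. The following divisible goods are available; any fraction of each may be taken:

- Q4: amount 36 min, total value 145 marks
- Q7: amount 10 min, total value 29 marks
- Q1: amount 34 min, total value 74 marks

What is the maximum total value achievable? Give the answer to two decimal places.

232.76

Take in order of value per unit:
- Q4 (145/36 per unit): all 36 → value 145, running total 145.00
- Q7 (29/10 per unit): all 10 → value 29, running total 174.00
- Q1 (74/34 per unit): 27 of 34 → value 27×74/34 = 58.7647, running total 232.76
Total 232.76.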